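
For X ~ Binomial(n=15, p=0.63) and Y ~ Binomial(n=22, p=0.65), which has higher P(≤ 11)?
X has higher probability (P(X ≤ 11) = 0.8649 > P(Y ≤ 11) = 0.1070)

Compute P(≤ 11) for each distribution:

X ~ Binomial(n=15, p=0.63):
P(X ≤ 11) = 0.8649

Y ~ Binomial(n=22, p=0.65):
P(Y ≤ 11) = 0.1070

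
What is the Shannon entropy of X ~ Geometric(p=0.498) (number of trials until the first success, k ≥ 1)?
1.3918 nats

We have X ~ Geometric(p=0.498) (number of trials until the first success, k ≥ 1).

The Shannon entropy measures the uncertainty or information content of the distribution.

For a Geometric distribution with p=0.498 (number of trials until the first success, k ≥ 1):
H(X) = 1.3918 nats

(In bits, this would be 2.0080 bits.)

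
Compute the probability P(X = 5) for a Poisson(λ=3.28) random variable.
0.119043

We have X ~ Poisson(λ=3.28).

For a Poisson distribution, the PMF gives us the probability of each outcome.

Using the PMF formula:
P(X = 5) = 0.119043

Rounded to 4 decimal places: 0.1190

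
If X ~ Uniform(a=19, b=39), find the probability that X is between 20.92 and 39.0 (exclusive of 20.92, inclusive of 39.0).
0.904000

We have X ~ Uniform(a=19, b=39).

To find P(20.92 < X ≤ 39.0), we use:
P(20.92 < X ≤ 39.0) = P(X ≤ 39.0) - P(X ≤ 20.92)
                 = F(39.0) - F(20.92)
                 = 1.000000 - 0.096000
                 = 0.904000

So there's approximately a 90.4% chance that X falls in this range.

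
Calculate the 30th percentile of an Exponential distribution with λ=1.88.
0.1897

We have X ~ Exponential(λ=1.88).

We want to find x such that P(X ≤ x) = 0.3.

This is the 30th percentile, which means 30% of values fall below this point.

Using the inverse CDF (quantile function):
x = F⁻¹(0.3) = 0.1897

Verification: P(X ≤ 0.1897) = 0.3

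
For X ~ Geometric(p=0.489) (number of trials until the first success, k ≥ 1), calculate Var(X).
2.1370

We have X ~ Geometric(p=0.489) (number of trials until the first success, k ≥ 1).

For a Geometric distribution with p=0.489 (number of trials until the first success, k ≥ 1):
Var(X) = 2.1370

The variance measures the spread of the distribution around the mean.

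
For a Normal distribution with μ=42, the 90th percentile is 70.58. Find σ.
σ = 22.3011

For X ~ Normal(μ, σ), the p-th percentile satisfies x = μ + z_p × σ,
where z_p = Φ⁻¹(p) is the standard normal quantile.

Step 1: z_{0.9} = Φ⁻¹(0.9) = 1.2816

Step 2: Solve for σ:
70.58 = 42 + 1.2816 × σ
σ = (70.58 - 42) / 1.2816
σ = 28.58 / 1.2816
σ = 22.3011

Verification: μ + z × σ = 42 + 1.2816 × 22.3011 = 70.58 ✓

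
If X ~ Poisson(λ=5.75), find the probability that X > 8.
0.128052

We have X ~ Poisson(λ=5.75).

P(X > 8) = 1 - P(X ≤ 8)
                = 1 - F(8)
                = 1 - 0.871948
                = 0.128052

So there's approximately a 12.8% chance that X exceeds 8.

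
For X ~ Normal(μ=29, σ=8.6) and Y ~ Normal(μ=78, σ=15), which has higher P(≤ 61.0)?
X has higher probability (P(X ≤ 61.0) = 0.9999 > P(Y ≤ 61.0) = 0.1285)

Compute P(≤ 61.0) for each distribution:

X ~ Normal(μ=29, σ=8.6):
P(X ≤ 61.0) = 0.9999

Y ~ Normal(μ=78, σ=15):
P(Y ≤ 61.0) = 0.1285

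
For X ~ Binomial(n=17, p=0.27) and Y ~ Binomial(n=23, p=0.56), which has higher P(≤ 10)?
X has higher probability (P(X ≤ 10) = 0.9987 > P(Y ≤ 10) = 0.1587)

Compute P(≤ 10) for each distribution:

X ~ Binomial(n=17, p=0.27):
P(X ≤ 10) = 0.9987

Y ~ Binomial(n=23, p=0.56):
P(Y ≤ 10) = 0.1587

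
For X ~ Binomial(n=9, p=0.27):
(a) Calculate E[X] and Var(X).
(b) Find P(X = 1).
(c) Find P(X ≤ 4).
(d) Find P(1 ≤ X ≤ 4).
(a) E[X] = 2.4300, Var(X) = 1.7739
(b) P(X = 1) = 0.195970
(c) P(X ≤ 4) = 0.933797
(d) P(1 ≤ X ≤ 4) = 0.874926

We have X ~ Binomial(n=9, p=0.27).

(a) Moments:
E[X] = 2.4300
Var(X) = 1.7739
σ = √Var(X) = 1.3319

(b) Point probability using PMF:
P(X = 1) = 0.195970

(c) Cumulative probability using CDF:
P(X ≤ 4) = F(4) = 0.933797

(d) Range probability:
P(1 ≤ X ≤ 4) = P(X ≤ 4) - P(X ≤ 0)
                   = F(4) - F(0)
                   = 0.933797 - 0.058872
                   = 0.874926

This means approximately 87.5% of outcomes fall in the interval [1, 4].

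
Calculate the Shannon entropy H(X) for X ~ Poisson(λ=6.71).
2.3571 nats

We have X ~ Poisson(λ=6.71).

The Shannon entropy measures the uncertainty or information content of the distribution.

For a Poisson distribution with λ=6.71:
H(X) = 2.3571 nats

(In bits, this would be 3.4006 bits.)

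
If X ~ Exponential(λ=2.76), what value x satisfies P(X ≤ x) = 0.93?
0.9635

We have X ~ Exponential(λ=2.76).

We want to find x such that P(X ≤ x) = 0.93.

This is the 93rd percentile, which means 93% of values fall below this point.

Using the inverse CDF (quantile function):
x = F⁻¹(0.93) = 0.9635

Verification: P(X ≤ 0.9635) = 0.93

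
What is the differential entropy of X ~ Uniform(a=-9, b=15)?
3.1781 nats

We have X ~ Uniform(a=-9, b=15).

The differential entropy measures the uncertainty or information content of the distribution.

For a Uniform distribution with a=-9, b=15:
h(X) = 3.1781 nats

(In bits, this would be 4.5850 bits.)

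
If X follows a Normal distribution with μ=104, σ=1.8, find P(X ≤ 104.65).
0.640992

We have X ~ Normal(μ=104, σ=1.8).

The CDF gives us P(X ≤ k).

Using the CDF:
P(X ≤ 104.65) = 0.640992

This means there's approximately a 64.1% chance that X is at most 104.65.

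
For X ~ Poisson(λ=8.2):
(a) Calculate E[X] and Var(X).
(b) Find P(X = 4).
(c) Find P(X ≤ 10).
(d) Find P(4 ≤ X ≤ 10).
(a) E[X] = 8.2000, Var(X) = 8.2000
(b) P(X = 4) = 0.051740
(c) P(X ≤ 10) = 0.795550
(d) P(4 ≤ X ≤ 10) = 0.758550

We have X ~ Poisson(λ=8.2).

(a) Moments:
E[X] = 8.2000
Var(X) = 8.2000
σ = √Var(X) = 2.8636

(b) Point probability using PMF:
P(X = 4) = 0.051740

(c) Cumulative probability using CDF:
P(X ≤ 10) = F(10) = 0.795550

(d) Range probability:
P(4 ≤ X ≤ 10) = P(X ≤ 10) - P(X ≤ 3)
                   = F(10) - F(3)
                   = 0.795550 - 0.037000
                   = 0.758550

This means approximately 75.9% of outcomes fall in the interval [4, 10].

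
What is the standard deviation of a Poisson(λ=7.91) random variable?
2.8125

We have X ~ Poisson(λ=7.91).

For a Poisson distribution with λ=7.91:
σ = √Var(X) = 2.8125

The standard deviation is the square root of the variance.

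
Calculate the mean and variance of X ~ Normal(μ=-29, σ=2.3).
E[X] = -29.0000, Var(X) = 5.2900

We have X ~ Normal(μ=-29, σ=2.3).

For a Normal distribution with μ=-29, σ=2.3:

Expected value:
E[X] = -29.0000

Variance:
Var(X) = 5.2900

Standard deviation:
σ = √Var(X) = 2.3000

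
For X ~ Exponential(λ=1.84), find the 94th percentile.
1.5290

We have X ~ Exponential(λ=1.84).

We want to find x such that P(X ≤ x) = 0.94.

This is the 94th percentile, which means 94% of values fall below this point.

Using the inverse CDF (quantile function):
x = F⁻¹(0.94) = 1.5290

Verification: P(X ≤ 1.5290) = 0.94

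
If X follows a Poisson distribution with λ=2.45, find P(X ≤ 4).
0.897757

We have X ~ Poisson(λ=2.45).

The CDF gives us P(X ≤ k).

Using the CDF:
P(X ≤ 4) = 0.897757

This means there's approximately a 89.8% chance that X is at most 4.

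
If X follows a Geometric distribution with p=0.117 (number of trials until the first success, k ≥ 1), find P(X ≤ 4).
0.392085

We have X ~ Geometric(p=0.117) (number of trials until the first success, k ≥ 1).

The CDF gives us P(X ≤ k).

Using the CDF:
P(X ≤ 4) = 0.392085

This means there's approximately a 39.2% chance that X is at most 4.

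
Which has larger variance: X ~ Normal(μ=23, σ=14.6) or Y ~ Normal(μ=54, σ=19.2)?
Y has larger variance (368.6400 > 213.1600)

Compute the variance for each distribution:

X ~ Normal(μ=23, σ=14.6):
Var(X) = 213.1600

Y ~ Normal(μ=54, σ=19.2):
Var(Y) = 368.6400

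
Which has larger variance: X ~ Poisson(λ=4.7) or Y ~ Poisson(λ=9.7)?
Y has larger variance (9.7000 > 4.7000)

Compute the variance for each distribution:

X ~ Poisson(λ=4.7):
Var(X) = 4.7000

Y ~ Poisson(λ=9.7):
Var(Y) = 9.7000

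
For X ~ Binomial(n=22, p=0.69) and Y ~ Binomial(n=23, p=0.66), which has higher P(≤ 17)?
X has higher probability (P(X ≤ 17) = 0.8589 > P(Y ≤ 17) = 0.8468)

Compute P(≤ 17) for each distribution:

X ~ Binomial(n=22, p=0.69):
P(X ≤ 17) = 0.8589

Y ~ Binomial(n=23, p=0.66):
P(Y ≤ 17) = 0.8468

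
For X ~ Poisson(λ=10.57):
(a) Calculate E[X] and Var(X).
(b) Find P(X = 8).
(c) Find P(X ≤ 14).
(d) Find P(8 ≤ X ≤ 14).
(a) E[X] = 10.5700, Var(X) = 10.5700
(b) P(X = 8) = 0.099217
(c) P(X ≤ 14) = 0.883459
(d) P(8 ≤ X ≤ 14) = 0.710267

We have X ~ Poisson(λ=10.57).

(a) Moments:
E[X] = 10.5700
Var(X) = 10.5700
σ = √Var(X) = 3.2512

(b) Point probability using PMF:
P(X = 8) = 0.099217

(c) Cumulative probability using CDF:
P(X ≤ 14) = F(14) = 0.883459

(d) Range probability:
P(8 ≤ X ≤ 14) = P(X ≤ 14) - P(X ≤ 7)
                   = F(14) - F(7)
                   = 0.883459 - 0.173192
                   = 0.710267

This means approximately 71.0% of outcomes fall in the interval [8, 14].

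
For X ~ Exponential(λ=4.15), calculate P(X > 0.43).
0.167881

We have X ~ Exponential(λ=4.15).

P(X > 0.43) = 1 - P(X ≤ 0.43)
                = 1 - F(0.43)
                = 1 - 0.832119
                = 0.167881

So there's approximately a 16.8% chance that X exceeds 0.43.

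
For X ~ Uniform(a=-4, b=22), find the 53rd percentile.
9.7800

We have X ~ Uniform(a=-4, b=22).

We want to find x such that P(X ≤ x) = 0.53.

This is the 53rd percentile, which means 53% of values fall below this point.

Using the inverse CDF (quantile function):
x = F⁻¹(0.53) = 9.7800

Verification: P(X ≤ 9.7800) = 0.53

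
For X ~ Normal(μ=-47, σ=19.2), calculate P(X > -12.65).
0.036802

We have X ~ Normal(μ=-47, σ=19.2).

P(X > -12.65) = 1 - P(X ≤ -12.65)
                = 1 - F(-12.65)
                = 1 - 0.963198
                = 0.036802

So there's approximately a 3.7% chance that X exceeds -12.65.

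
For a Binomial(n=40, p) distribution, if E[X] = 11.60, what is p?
p = 0.29

For a Binomial(n, p) distribution:
E[X] = n × p

Given n = 40 and E[X] = 11.60:
11.60 = 40 × p
p = 11.60 / 40 = 0.29

Verification: Binomial(40, 0.29) has E[X] = 11.60 ✓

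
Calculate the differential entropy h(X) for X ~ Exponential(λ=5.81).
-0.7596 nats

We have X ~ Exponential(λ=5.81).

The differential entropy measures the uncertainty or information content of the distribution.

For an Exponential distribution with λ=5.81:
h(X) = -0.7596 nats

(In bits, this would be -1.0958 bits.)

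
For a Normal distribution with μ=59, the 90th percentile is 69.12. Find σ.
σ = 7.8967

For X ~ Normal(μ, σ), the p-th percentile satisfies x = μ + z_p × σ,
where z_p = Φ⁻¹(p) is the standard normal quantile.

Step 1: z_{0.9} = Φ⁻¹(0.9) = 1.2816

Step 2: Solve for σ:
69.12 = 59 + 1.2816 × σ
σ = (69.12 - 59) / 1.2816
σ = 10.12 / 1.2816
σ = 7.8967

Verification: μ + z × σ = 59 + 1.2816 × 7.8967 = 69.12 ✓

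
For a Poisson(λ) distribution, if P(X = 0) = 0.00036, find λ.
λ = 7.9294

For a Poisson(λ) distribution, the PMF at 0 is:
P(X = 0) = λ^0 e^(-λ) / 0! = e^(-λ)

Given P(X = 0) = 0.00036:
e^(-λ) = 0.00036
-λ = ln(0.00036)
λ = -ln(0.00036) = 7.9294

Verification: e^(-7.9294) = 0.00036 ✓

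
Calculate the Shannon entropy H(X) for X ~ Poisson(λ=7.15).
2.3898 nats

We have X ~ Poisson(λ=7.15).

The Shannon entropy measures the uncertainty or information content of the distribution.

For a Poisson distribution with λ=7.15:
H(X) = 2.3898 nats

(In bits, this would be 3.4477 bits.)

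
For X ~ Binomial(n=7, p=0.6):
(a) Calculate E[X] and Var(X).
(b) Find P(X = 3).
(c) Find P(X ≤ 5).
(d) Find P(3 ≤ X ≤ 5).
(a) E[X] = 4.2000, Var(X) = 1.6800
(b) P(X = 3) = 0.193536
(c) P(X ≤ 5) = 0.841370
(d) P(3 ≤ X ≤ 5) = 0.745114

We have X ~ Binomial(n=7, p=0.6).

(a) Moments:
E[X] = 4.2000
Var(X) = 1.6800
σ = √Var(X) = 1.2961

(b) Point probability using PMF:
P(X = 3) = 0.193536

(c) Cumulative probability using CDF:
P(X ≤ 5) = F(5) = 0.841370

(d) Range probability:
P(3 ≤ X ≤ 5) = P(X ≤ 5) - P(X ≤ 2)
                   = F(5) - F(2)
                   = 0.841370 - 0.096256
                   = 0.745114

This means approximately 74.5% of outcomes fall in the interval [3, 5].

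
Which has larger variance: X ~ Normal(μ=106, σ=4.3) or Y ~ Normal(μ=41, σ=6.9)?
Y has larger variance (47.6100 > 18.4900)

Compute the variance for each distribution:

X ~ Normal(μ=106, σ=4.3):
Var(X) = 18.4900

Y ~ Normal(μ=41, σ=6.9):
Var(Y) = 47.6100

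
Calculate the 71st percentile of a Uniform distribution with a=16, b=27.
23.8100

We have X ~ Uniform(a=16, b=27).

We want to find x such that P(X ≤ x) = 0.71.

This is the 71st percentile, which means 71% of values fall below this point.

Using the inverse CDF (quantile function):
x = F⁻¹(0.71) = 23.8100

Verification: P(X ≤ 23.8100) = 0.71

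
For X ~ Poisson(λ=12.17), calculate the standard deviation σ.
3.4886

We have X ~ Poisson(λ=12.17).

For a Poisson distribution with λ=12.17:
σ = √Var(X) = 3.4886

The standard deviation is the square root of the variance.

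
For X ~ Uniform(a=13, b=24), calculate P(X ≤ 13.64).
0.058182

We have X ~ Uniform(a=13, b=24).

The CDF gives us P(X ≤ k).

Using the CDF:
P(X ≤ 13.64) = 0.058182

This means there's approximately a 5.8% chance that X is at most 13.64.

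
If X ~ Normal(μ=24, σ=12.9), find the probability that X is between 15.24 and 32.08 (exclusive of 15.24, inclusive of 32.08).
0.485913

We have X ~ Normal(μ=24, σ=12.9).

To find P(15.24 < X ≤ 32.08), we use:
P(15.24 < X ≤ 32.08) = P(X ≤ 32.08) - P(X ≤ 15.24)
                 = F(32.08) - F(15.24)
                 = 0.734459 - 0.248547
                 = 0.485913

So there's approximately a 48.6% chance that X falls in this range.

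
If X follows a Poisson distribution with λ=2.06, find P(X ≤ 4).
0.941771

We have X ~ Poisson(λ=2.06).

The CDF gives us P(X ≤ k).

Using the CDF:
P(X ≤ 4) = 0.941771

This means there's approximately a 94.2% chance that X is at most 4.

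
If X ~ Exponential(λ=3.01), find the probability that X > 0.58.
0.174505

We have X ~ Exponential(λ=3.01).

P(X > 0.58) = 1 - P(X ≤ 0.58)
                = 1 - F(0.58)
                = 1 - 0.825495
                = 0.174505

So there's approximately a 17.5% chance that X exceeds 0.58.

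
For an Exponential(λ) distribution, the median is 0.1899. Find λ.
λ = 3.6501

For X ~ Exponential(λ), the CDF is F(x) = 1 - e^(-λx).
The median m satisfies F(m) = 0.5:
1 - e^(-λm) = 0.5
e^(-λm) = 0.5
λm = ln(2)
m = ln(2) / λ

Given m = 0.1899:
λ = ln(2) / 0.1899 = 0.693147 / 0.1899 = 3.6501

Verification: ln(2) / 3.6501 = 0.1899 ✓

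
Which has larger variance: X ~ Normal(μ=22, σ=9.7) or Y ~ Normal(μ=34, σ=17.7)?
Y has larger variance (313.2900 > 94.0900)

Compute the variance for each distribution:

X ~ Normal(μ=22, σ=9.7):
Var(X) = 94.0900

Y ~ Normal(μ=34, σ=17.7):
Var(Y) = 313.2900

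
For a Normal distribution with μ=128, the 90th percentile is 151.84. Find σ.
σ = 18.6025

For X ~ Normal(μ, σ), the p-th percentile satisfies x = μ + z_p × σ,
where z_p = Φ⁻¹(p) is the standard normal quantile.

Step 1: z_{0.9} = Φ⁻¹(0.9) = 1.2816

Step 2: Solve for σ:
151.84 = 128 + 1.2816 × σ
σ = (151.84 - 128) / 1.2816
σ = 23.84 / 1.2816
σ = 18.6025

Verification: μ + z × σ = 128 + 1.2816 × 18.6025 = 151.84 ✓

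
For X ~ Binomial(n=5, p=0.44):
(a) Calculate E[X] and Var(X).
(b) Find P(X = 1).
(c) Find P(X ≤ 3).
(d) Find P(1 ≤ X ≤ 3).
(a) E[X] = 2.2000, Var(X) = 1.2320
(b) P(X = 1) = 0.216359
(c) P(X ≤ 3) = 0.878562
(d) P(1 ≤ X ≤ 3) = 0.823489

We have X ~ Binomial(n=5, p=0.44).

(a) Moments:
E[X] = 2.2000
Var(X) = 1.2320
σ = √Var(X) = 1.1100

(b) Point probability using PMF:
P(X = 1) = 0.216359

(c) Cumulative probability using CDF:
P(X ≤ 3) = F(3) = 0.878562

(d) Range probability:
P(1 ≤ X ≤ 3) = P(X ≤ 3) - P(X ≤ 0)
                   = F(3) - F(0)
                   = 0.878562 - 0.055073
                   = 0.823489

This means approximately 82.3% of outcomes fall in the interval [1, 3].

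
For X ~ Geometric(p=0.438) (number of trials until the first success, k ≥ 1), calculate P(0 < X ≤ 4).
0.900243

We have X ~ Geometric(p=0.438) (number of trials until the first success, k ≥ 1).

To find P(0 < X ≤ 4), we use:
P(0 < X ≤ 4) = P(X ≤ 4) - P(X ≤ 0)
                 = F(4) - F(0)
                 = 0.900243 - 0.000000
                 = 0.900243

So there's approximately a 90.0% chance that X falls in this range.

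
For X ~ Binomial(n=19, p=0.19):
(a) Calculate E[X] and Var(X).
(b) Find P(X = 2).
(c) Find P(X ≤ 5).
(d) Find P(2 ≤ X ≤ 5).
(a) E[X] = 3.6100, Var(X) = 2.9241
(b) P(X = 2) = 0.171691
(c) P(X ≤ 5) = 0.864293
(d) P(2 ≤ X ≤ 5) = 0.764717

We have X ~ Binomial(n=19, p=0.19).

(a) Moments:
E[X] = 3.6100
Var(X) = 2.9241
σ = √Var(X) = 1.7100

(b) Point probability using PMF:
P(X = 2) = 0.171691

(c) Cumulative probability using CDF:
P(X ≤ 5) = F(5) = 0.864293

(d) Range probability:
P(2 ≤ X ≤ 5) = P(X ≤ 5) - P(X ≤ 1)
                   = F(5) - F(1)
                   = 0.864293 - 0.099576
                   = 0.764717

This means approximately 76.5% of outcomes fall in the interval [2, 5].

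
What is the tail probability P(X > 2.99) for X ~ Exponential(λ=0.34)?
0.361823

We have X ~ Exponential(λ=0.34).

P(X > 2.99) = 1 - P(X ≤ 2.99)
                = 1 - F(2.99)
                = 1 - 0.638177
                = 0.361823

So there's approximately a 36.2% chance that X exceeds 2.99.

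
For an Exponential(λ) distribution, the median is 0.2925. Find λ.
λ = 2.3697

For X ~ Exponential(λ), the CDF is F(x) = 1 - e^(-λx).
The median m satisfies F(m) = 0.5:
1 - e^(-λm) = 0.5
e^(-λm) = 0.5
λm = ln(2)
m = ln(2) / λ

Given m = 0.2925:
λ = ln(2) / 0.2925 = 0.693147 / 0.2925 = 2.3697

Verification: ln(2) / 2.3697 = 0.2925 ✓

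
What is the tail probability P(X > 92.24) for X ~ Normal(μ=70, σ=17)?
0.095397

We have X ~ Normal(μ=70, σ=17).

P(X > 92.24) = 1 - P(X ≤ 92.24)
                = 1 - F(92.24)
                = 1 - 0.904603
                = 0.095397

So there's approximately a 9.5% chance that X exceeds 92.24.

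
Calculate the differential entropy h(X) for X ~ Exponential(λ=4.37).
-0.4748 nats

We have X ~ Exponential(λ=4.37).

The differential entropy measures the uncertainty or information content of the distribution.

For an Exponential distribution with λ=4.37:
h(X) = -0.4748 nats

(In bits, this would be -0.6849 bits.)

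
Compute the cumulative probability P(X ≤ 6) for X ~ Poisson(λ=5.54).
0.679740

We have X ~ Poisson(λ=5.54).

The CDF gives us P(X ≤ k).

Using the CDF:
P(X ≤ 6) = 0.679740

This means there's approximately a 68.0% chance that X is at most 6.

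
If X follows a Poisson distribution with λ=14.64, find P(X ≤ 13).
0.398431

We have X ~ Poisson(λ=14.64).

The CDF gives us P(X ≤ k).

Using the CDF:
P(X ≤ 13) = 0.398431

This means there's approximately a 39.8% chance that X is at most 13.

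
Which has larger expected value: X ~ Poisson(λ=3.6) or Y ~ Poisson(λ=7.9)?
Y has larger mean (7.9000 > 3.6000)

Compute the expected value for each distribution:

X ~ Poisson(λ=3.6):
E[X] = 3.6000

Y ~ Poisson(λ=7.9):
E[Y] = 7.9000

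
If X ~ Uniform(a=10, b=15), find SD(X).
1.4434

We have X ~ Uniform(a=10, b=15).

For a Uniform distribution with a=10, b=15:
σ = √Var(X) = 1.4434

The standard deviation is the square root of the variance.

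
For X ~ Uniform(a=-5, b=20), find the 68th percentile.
12.0000

We have X ~ Uniform(a=-5, b=20).

We want to find x such that P(X ≤ x) = 0.68.

This is the 68th percentile, which means 68% of values fall below this point.

Using the inverse CDF (quantile function):
x = F⁻¹(0.68) = 12.0000

Verification: P(X ≤ 12.0000) = 0.68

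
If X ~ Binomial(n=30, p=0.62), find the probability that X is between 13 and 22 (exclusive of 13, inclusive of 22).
0.902903

We have X ~ Binomial(n=30, p=0.62).

To find P(13 < X ≤ 22), we use:
P(13 < X ≤ 22) = P(X ≤ 22) - P(X ≤ 13)
                 = F(22) - F(13)
                 = 0.932052 - 0.029149
                 = 0.902903

So there's approximately a 90.3% chance that X falls in this range.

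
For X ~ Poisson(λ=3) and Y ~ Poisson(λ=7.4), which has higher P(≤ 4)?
X has higher probability (P(X ≤ 4) = 0.8153 > P(Y ≤ 4) = 0.1395)

Compute P(≤ 4) for each distribution:

X ~ Poisson(λ=3):
P(X ≤ 4) = 0.8153

Y ~ Poisson(λ=7.4):
P(Y ≤ 4) = 0.1395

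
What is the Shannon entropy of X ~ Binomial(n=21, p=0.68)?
2.1757 nats

We have X ~ Binomial(n=21, p=0.68).

The Shannon entropy measures the uncertainty or information content of the distribution.

For a Binomial distribution with n=21, p=0.68:
H(X) = 2.1757 nats

(In bits, this would be 3.1389 bits.)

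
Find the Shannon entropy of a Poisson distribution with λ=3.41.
2.0011 nats

We have X ~ Poisson(λ=3.41).

The Shannon entropy measures the uncertainty or information content of the distribution.

For a Poisson distribution with λ=3.41:
H(X) = 2.0011 nats

(In bits, this would be 2.8870 bits.)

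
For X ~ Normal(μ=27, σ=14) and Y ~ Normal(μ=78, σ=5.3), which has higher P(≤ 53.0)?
X has higher probability (P(X ≤ 53.0) = 0.9684 > P(Y ≤ 53.0) = 0.0000)

Compute P(≤ 53.0) for each distribution:

X ~ Normal(μ=27, σ=14):
P(X ≤ 53.0) = 0.9684

Y ~ Normal(μ=78, σ=5.3):
P(Y ≤ 53.0) = 0.0000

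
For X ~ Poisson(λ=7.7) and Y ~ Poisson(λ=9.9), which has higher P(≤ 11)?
X has higher probability (P(X ≤ 11) = 0.9085 > P(Y ≤ 11) = 0.7081)

Compute P(≤ 11) for each distribution:

X ~ Poisson(λ=7.7):
P(X ≤ 11) = 0.9085

Y ~ Poisson(λ=9.9):
P(Y ≤ 11) = 0.7081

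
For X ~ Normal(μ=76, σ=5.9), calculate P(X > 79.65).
0.268075

We have X ~ Normal(μ=76, σ=5.9).

P(X > 79.65) = 1 - P(X ≤ 79.65)
                = 1 - F(79.65)
                = 1 - 0.731925
                = 0.268075

So there's approximately a 26.8% chance that X exceeds 79.65.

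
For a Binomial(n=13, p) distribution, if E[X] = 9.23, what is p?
p = 0.71

For a Binomial(n, p) distribution:
E[X] = n × p

Given n = 13 and E[X] = 9.23:
9.23 = 13 × p
p = 9.23 / 13 = 0.71

Verification: Binomial(13, 0.71) has E[X] = 9.23 ✓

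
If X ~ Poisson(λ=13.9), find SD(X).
3.7283

We have X ~ Poisson(λ=13.9).

For a Poisson distribution with λ=13.9:
σ = √Var(X) = 3.7283

The standard deviation is the square root of the variance.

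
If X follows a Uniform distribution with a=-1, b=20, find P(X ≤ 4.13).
0.244286

We have X ~ Uniform(a=-1, b=20).

The CDF gives us P(X ≤ k).

Using the CDF:
P(X ≤ 4.13) = 0.244286

This means there's approximately a 24.4% chance that X is at most 4.13.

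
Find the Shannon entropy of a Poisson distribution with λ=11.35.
2.6258 nats

We have X ~ Poisson(λ=11.35).

The Shannon entropy measures the uncertainty or information content of the distribution.

For a Poisson distribution with λ=11.35:
H(X) = 2.6258 nats

(In bits, this would be 3.7883 bits.)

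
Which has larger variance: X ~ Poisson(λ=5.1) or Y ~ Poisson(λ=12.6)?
Y has larger variance (12.6000 > 5.1000)

Compute the variance for each distribution:

X ~ Poisson(λ=5.1):
Var(X) = 5.1000

Y ~ Poisson(λ=12.6):
Var(Y) = 12.6000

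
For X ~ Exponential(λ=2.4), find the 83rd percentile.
0.7383

We have X ~ Exponential(λ=2.4).

We want to find x such that P(X ≤ x) = 0.83.

This is the 83rd percentile, which means 83% of values fall below this point.

Using the inverse CDF (quantile function):
x = F⁻¹(0.83) = 0.7383

Verification: P(X ≤ 0.7383) = 0.83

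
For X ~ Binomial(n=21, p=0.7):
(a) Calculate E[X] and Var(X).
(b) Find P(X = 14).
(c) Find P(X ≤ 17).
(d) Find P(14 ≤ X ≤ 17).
(a) E[X] = 14.7000, Var(X) = 4.4100
(b) P(X = 14) = 0.172475
(c) P(X ≤ 17) = 0.914394
(d) P(14 ≤ X ≤ 17) = 0.637387

We have X ~ Binomial(n=21, p=0.7).

(a) Moments:
E[X] = 14.7000
Var(X) = 4.4100
σ = √Var(X) = 2.1000

(b) Point probability using PMF:
P(X = 14) = 0.172475

(c) Cumulative probability using CDF:
P(X ≤ 17) = F(17) = 0.914394

(d) Range probability:
P(14 ≤ X ≤ 17) = P(X ≤ 17) - P(X ≤ 13)
                   = F(17) - F(13)
                   = 0.914394 - 0.277007
                   = 0.637387

This means approximately 63.7% of outcomes fall in the interval [14, 17].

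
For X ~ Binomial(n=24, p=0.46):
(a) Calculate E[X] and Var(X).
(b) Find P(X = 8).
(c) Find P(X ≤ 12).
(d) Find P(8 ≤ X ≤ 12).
(a) E[X] = 11.0400, Var(X) = 5.9616
(b) P(X = 8) = 0.077078
(c) P(X ≤ 12) = 0.725785
(d) P(8 ≤ X ≤ 12) = 0.653889

We have X ~ Binomial(n=24, p=0.46).

(a) Moments:
E[X] = 11.0400
Var(X) = 5.9616
σ = √Var(X) = 2.4416

(b) Point probability using PMF:
P(X = 8) = 0.077078

(c) Cumulative probability using CDF:
P(X ≤ 12) = F(12) = 0.725785

(d) Range probability:
P(8 ≤ X ≤ 12) = P(X ≤ 12) - P(X ≤ 7)
                   = F(12) - F(7)
                   = 0.725785 - 0.071896
                   = 0.653889

This means approximately 65.4% of outcomes fall in the interval [8, 12].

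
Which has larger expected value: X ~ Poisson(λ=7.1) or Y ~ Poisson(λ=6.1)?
X has larger mean (7.1000 > 6.1000)

Compute the expected value for each distribution:

X ~ Poisson(λ=7.1):
E[X] = 7.1000

Y ~ Poisson(λ=6.1):
E[Y] = 6.1000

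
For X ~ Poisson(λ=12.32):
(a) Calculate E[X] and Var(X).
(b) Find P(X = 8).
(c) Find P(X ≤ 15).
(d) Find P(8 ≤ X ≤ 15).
(a) E[X] = 12.3200, Var(X) = 12.3200
(b) P(X = 8) = 0.058730
(c) P(X ≤ 15) = 0.820342
(d) P(8 ≤ X ≤ 15) = 0.743913

We have X ~ Poisson(λ=12.32).

(a) Moments:
E[X] = 12.3200
Var(X) = 12.3200
σ = √Var(X) = 3.5100

(b) Point probability using PMF:
P(X = 8) = 0.058730

(c) Cumulative probability using CDF:
P(X ≤ 15) = F(15) = 0.820342

(d) Range probability:
P(8 ≤ X ≤ 15) = P(X ≤ 15) - P(X ≤ 7)
                   = F(15) - F(7)
                   = 0.820342 - 0.076428
                   = 0.743913

This means approximately 74.4% of outcomes fall in the interval [8, 15].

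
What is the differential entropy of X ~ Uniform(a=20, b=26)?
1.7918 nats

We have X ~ Uniform(a=20, b=26).

The differential entropy measures the uncertainty or information content of the distribution.

For a Uniform distribution with a=20, b=26:
h(X) = 1.7918 nats

(In bits, this would be 2.5850 bits.)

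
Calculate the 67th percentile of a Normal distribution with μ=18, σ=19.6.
26.6223

We have X ~ Normal(μ=18, σ=19.6).

We want to find x such that P(X ≤ x) = 0.67.

This is the 67th percentile, which means 67% of values fall below this point.

Using the inverse CDF (quantile function):
x = F⁻¹(0.67) = 26.6223

Verification: P(X ≤ 26.6223) = 0.67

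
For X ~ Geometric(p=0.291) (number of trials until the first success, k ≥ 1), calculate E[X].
3.4364

We have X ~ Geometric(p=0.291) (number of trials until the first success, k ≥ 1).

For a Geometric distribution with p=0.291 (number of trials until the first success, k ≥ 1):
E[X] = 3.4364

This is the expected (average) value of X.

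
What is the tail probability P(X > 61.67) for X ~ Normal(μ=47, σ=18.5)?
0.213897

We have X ~ Normal(μ=47, σ=18.5).

P(X > 61.67) = 1 - P(X ≤ 61.67)
                = 1 - F(61.67)
                = 1 - 0.786103
                = 0.213897

So there's approximately a 21.4% chance that X exceeds 61.67.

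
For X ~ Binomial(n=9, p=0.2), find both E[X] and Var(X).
E[X] = 1.8000, Var(X) = 1.4400

We have X ~ Binomial(n=9, p=0.2).

For a Binomial distribution with n=9, p=0.2:

Expected value:
E[X] = 1.8000

Variance:
Var(X) = 1.4400

Standard deviation:
σ = √Var(X) = 1.2000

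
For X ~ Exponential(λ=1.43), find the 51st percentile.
0.4988

We have X ~ Exponential(λ=1.43).

We want to find x such that P(X ≤ x) = 0.51.

This is the 51st percentile, which means 51% of values fall below this point.

Using the inverse CDF (quantile function):
x = F⁻¹(0.51) = 0.4988

Verification: P(X ≤ 0.4988) = 0.51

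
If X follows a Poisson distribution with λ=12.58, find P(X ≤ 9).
0.195378

We have X ~ Poisson(λ=12.58).

The CDF gives us P(X ≤ k).

Using the CDF:
P(X ≤ 9) = 0.195378

This means there's approximately a 19.5% chance that X is at most 9.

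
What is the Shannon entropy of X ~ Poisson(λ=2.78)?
1.8896 nats

We have X ~ Poisson(λ=2.78).

The Shannon entropy measures the uncertainty or information content of the distribution.

For a Poisson distribution with λ=2.78:
H(X) = 1.8896 nats

(In bits, this would be 2.7261 bits.)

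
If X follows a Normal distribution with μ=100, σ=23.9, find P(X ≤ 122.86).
0.830586

We have X ~ Normal(μ=100, σ=23.9).

The CDF gives us P(X ≤ k).

Using the CDF:
P(X ≤ 122.86) = 0.830586

This means there's approximately a 83.1% chance that X is at most 122.86.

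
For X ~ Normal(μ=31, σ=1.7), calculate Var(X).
2.8900

We have X ~ Normal(μ=31, σ=1.7).

For a Normal distribution with μ=31, σ=1.7:
Var(X) = 2.8900

The variance measures the spread of the distribution around the mean.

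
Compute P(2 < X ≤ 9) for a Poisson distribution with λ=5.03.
0.844923

We have X ~ Poisson(λ=5.03).

To find P(2 < X ≤ 9), we use:
P(2 < X ≤ 9) = P(X ≤ 9) - P(X ≤ 2)
                 = F(9) - F(2)
                 = 0.967071 - 0.122148
                 = 0.844923

So there's approximately a 84.5% chance that X falls in this range.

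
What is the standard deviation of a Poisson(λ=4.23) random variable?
2.0567

We have X ~ Poisson(λ=4.23).

For a Poisson distribution with λ=4.23:
σ = √Var(X) = 2.0567

The standard deviation is the square root of the variance.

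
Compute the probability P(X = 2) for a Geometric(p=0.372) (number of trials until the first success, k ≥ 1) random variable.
0.233616

We have X ~ Geometric(p=0.372) (number of trials until the first success, k ≥ 1).

For a Geometric distribution, the PMF gives us the probability of each outcome.

Using the PMF formula:
P(X = 2) = 0.233616

Rounded to 4 decimal places: 0.2336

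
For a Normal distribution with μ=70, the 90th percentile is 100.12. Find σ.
σ = 23.5028

For X ~ Normal(μ, σ), the p-th percentile satisfies x = μ + z_p × σ,
where z_p = Φ⁻¹(p) is the standard normal quantile.

Step 1: z_{0.9} = Φ⁻¹(0.9) = 1.2816

Step 2: Solve for σ:
100.12 = 70 + 1.2816 × σ
σ = (100.12 - 70) / 1.2816
σ = 30.12 / 1.2816
σ = 23.5028

Verification: μ + z × σ = 70 + 1.2816 × 23.5028 = 100.12 ✓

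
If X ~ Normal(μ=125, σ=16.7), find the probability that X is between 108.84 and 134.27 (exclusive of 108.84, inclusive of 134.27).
0.543977

We have X ~ Normal(μ=125, σ=16.7).

To find P(108.84 < X ≤ 134.27), we use:
P(108.84 < X ≤ 134.27) = P(X ≤ 134.27) - P(X ≤ 108.84)
                 = F(134.27) - F(108.84)
                 = 0.710583 - 0.166606
                 = 0.543977

So there's approximately a 54.4% chance that X falls in this range.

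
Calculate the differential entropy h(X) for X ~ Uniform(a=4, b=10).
1.7918 nats

We have X ~ Uniform(a=4, b=10).

The differential entropy measures the uncertainty or information content of the distribution.

For a Uniform distribution with a=4, b=10:
h(X) = 1.7918 nats

(In bits, this would be 2.5850 bits.)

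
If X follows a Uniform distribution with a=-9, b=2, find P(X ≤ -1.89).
0.646364

We have X ~ Uniform(a=-9, b=2).

The CDF gives us P(X ≤ k).

Using the CDF:
P(X ≤ -1.89) = 0.646364

This means there's approximately a 64.6% chance that X is at most -1.89.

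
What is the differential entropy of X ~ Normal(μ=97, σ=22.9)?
4.5501 nats

We have X ~ Normal(μ=97, σ=22.9).

The differential entropy measures the uncertainty or information content of the distribution.

For a Normal distribution with μ=97, σ=22.9:
h(X) = 4.5501 nats

(In bits, this would be 6.5644 bits.)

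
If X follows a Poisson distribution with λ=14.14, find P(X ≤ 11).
0.248407

We have X ~ Poisson(λ=14.14).

The CDF gives us P(X ≤ k).

Using the CDF:
P(X ≤ 11) = 0.248407

This means there's approximately a 24.8% chance that X is at most 11.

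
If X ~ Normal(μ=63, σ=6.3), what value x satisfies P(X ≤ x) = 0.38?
61.0755

We have X ~ Normal(μ=63, σ=6.3).

We want to find x such that P(X ≤ x) = 0.38.

This is the 38th percentile, which means 38% of values fall below this point.

Using the inverse CDF (quantile function):
x = F⁻¹(0.38) = 61.0755

Verification: P(X ≤ 61.0755) = 0.38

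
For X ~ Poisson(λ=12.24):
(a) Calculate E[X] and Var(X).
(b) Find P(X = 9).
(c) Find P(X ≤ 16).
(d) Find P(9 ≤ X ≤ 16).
(a) E[X] = 12.2400, Var(X) = 12.2400
(b) P(X = 9) = 0.082131
(c) P(X ≤ 16) = 0.885158
(d) P(9 ≤ X ≤ 16) = 0.745235

We have X ~ Poisson(λ=12.24).

(a) Moments:
E[X] = 12.2400
Var(X) = 12.2400
σ = √Var(X) = 3.4986

(b) Point probability using PMF:
P(X = 9) = 0.082131

(c) Cumulative probability using CDF:
P(X ≤ 16) = F(16) = 0.885158

(d) Range probability:
P(9 ≤ X ≤ 16) = P(X ≤ 16) - P(X ≤ 8)
                   = F(16) - F(8)
                   = 0.885158 - 0.139923
                   = 0.745235

This means approximately 74.5% of outcomes fall in the interval [9, 16].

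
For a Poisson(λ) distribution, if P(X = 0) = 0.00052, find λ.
λ = 7.5617

For a Poisson(λ) distribution, the PMF at 0 is:
P(X = 0) = λ^0 e^(-λ) / 0! = e^(-λ)

Given P(X = 0) = 0.00052:
e^(-λ) = 0.00052
-λ = ln(0.00052)
λ = -ln(0.00052) = 7.5617

Verification: e^(-7.5617) = 0.00052 ✓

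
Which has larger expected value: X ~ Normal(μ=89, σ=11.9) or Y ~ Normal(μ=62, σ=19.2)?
X has larger mean (89.0000 > 62.0000)

Compute the expected value for each distribution:

X ~ Normal(μ=89, σ=11.9):
E[X] = 89.0000

Y ~ Normal(μ=62, σ=19.2):
E[Y] = 62.0000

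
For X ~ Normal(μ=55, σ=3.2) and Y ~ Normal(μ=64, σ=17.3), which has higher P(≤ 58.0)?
X has higher probability (P(X ≤ 58.0) = 0.8257 > P(Y ≤ 58.0) = 0.3644)

Compute P(≤ 58.0) for each distribution:

X ~ Normal(μ=55, σ=3.2):
P(X ≤ 58.0) = 0.8257

Y ~ Normal(μ=64, σ=17.3):
P(Y ≤ 58.0) = 0.3644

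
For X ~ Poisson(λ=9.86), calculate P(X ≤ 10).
0.600549

We have X ~ Poisson(λ=9.86).

The CDF gives us P(X ≤ k).

Using the CDF:
P(X ≤ 10) = 0.600549

This means there's approximately a 60.1% chance that X is at most 10.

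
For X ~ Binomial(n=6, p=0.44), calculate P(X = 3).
0.299193

We have X ~ Binomial(n=6, p=0.44).

For a Binomial distribution, the PMF gives us the probability of each outcome.

Using the PMF formula:
P(X = 3) = 0.299193

Rounded to 4 decimal places: 0.2992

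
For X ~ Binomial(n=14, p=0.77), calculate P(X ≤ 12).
0.866540

We have X ~ Binomial(n=14, p=0.77).

The CDF gives us P(X ≤ k).

Using the CDF:
P(X ≤ 12) = 0.866540

This means there's approximately a 86.7% chance that X is at most 12.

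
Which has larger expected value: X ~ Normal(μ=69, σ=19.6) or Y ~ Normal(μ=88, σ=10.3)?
Y has larger mean (88.0000 > 69.0000)

Compute the expected value for each distribution:

X ~ Normal(μ=69, σ=19.6):
E[X] = 69.0000

Y ~ Normal(μ=88, σ=10.3):
E[Y] = 88.0000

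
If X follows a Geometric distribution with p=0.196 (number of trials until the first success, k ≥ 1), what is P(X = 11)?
0.022122

We have X ~ Geometric(p=0.196) (number of trials until the first success, k ≥ 1).

For a Geometric distribution, the PMF gives us the probability of each outcome.

Using the PMF formula:
P(X = 11) = 0.022122

Rounded to 4 decimal places: 0.0221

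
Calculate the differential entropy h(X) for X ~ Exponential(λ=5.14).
-0.6371 nats

We have X ~ Exponential(λ=5.14).

The differential entropy measures the uncertainty or information content of the distribution.

For an Exponential distribution with λ=5.14:
h(X) = -0.6371 nats

(In bits, this would be -0.9191 bits.)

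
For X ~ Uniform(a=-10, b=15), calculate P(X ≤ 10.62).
0.824800

We have X ~ Uniform(a=-10, b=15).

The CDF gives us P(X ≤ k).

Using the CDF:
P(X ≤ 10.62) = 0.824800

This means there's approximately a 82.5% chance that X is at most 10.62.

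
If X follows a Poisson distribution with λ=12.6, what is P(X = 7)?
0.033733

We have X ~ Poisson(λ=12.6).

For a Poisson distribution, the PMF gives us the probability of each outcome.

Using the PMF formula:
P(X = 7) = 0.033733

Rounded to 4 decimal places: 0.0337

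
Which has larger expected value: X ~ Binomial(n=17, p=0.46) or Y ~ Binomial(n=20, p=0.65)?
Y has larger mean (13.0000 > 7.8200)

Compute the expected value for each distribution:

X ~ Binomial(n=17, p=0.46):
E[X] = 7.8200

Y ~ Binomial(n=20, p=0.65):
E[Y] = 13.0000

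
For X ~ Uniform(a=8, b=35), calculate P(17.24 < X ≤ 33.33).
0.595926

We have X ~ Uniform(a=8, b=35).

To find P(17.24 < X ≤ 33.33), we use:
P(17.24 < X ≤ 33.33) = P(X ≤ 33.33) - P(X ≤ 17.24)
                 = F(33.33) - F(17.24)
                 = 0.938148 - 0.342222
                 = 0.595926

So there's approximately a 59.6% chance that X falls in this range.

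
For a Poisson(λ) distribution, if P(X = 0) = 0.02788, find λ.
λ = 3.5798

For a Poisson(λ) distribution, the PMF at 0 is:
P(X = 0) = λ^0 e^(-λ) / 0! = e^(-λ)

Given P(X = 0) = 0.02788:
e^(-λ) = 0.02788
-λ = ln(0.02788)
λ = -ln(0.02788) = 3.5798

Verification: e^(-3.5798) = 0.02788 ✓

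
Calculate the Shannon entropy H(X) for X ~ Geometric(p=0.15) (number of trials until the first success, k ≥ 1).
2.8181 nats

We have X ~ Geometric(p=0.15) (number of trials until the first success, k ≥ 1).

The Shannon entropy measures the uncertainty or information content of the distribution.

For a Geometric distribution with p=0.15 (number of trials until the first success, k ≥ 1):
H(X) = 2.8181 nats

(In bits, this would be 4.0656 bits.)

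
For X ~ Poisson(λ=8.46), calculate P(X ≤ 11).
0.852054

We have X ~ Poisson(λ=8.46).

The CDF gives us P(X ≤ k).

Using the CDF:
P(X ≤ 11) = 0.852054

This means there's approximately a 85.2% chance that X is at most 11.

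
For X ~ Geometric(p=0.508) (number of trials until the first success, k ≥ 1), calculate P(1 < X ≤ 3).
0.372905

We have X ~ Geometric(p=0.508) (number of trials until the first success, k ≥ 1).

To find P(1 < X ≤ 3), we use:
P(1 < X ≤ 3) = P(X ≤ 3) - P(X ≤ 1)
                 = F(3) - F(1)
                 = 0.880905 - 0.508000
                 = 0.372905

So there's approximately a 37.3% chance that X falls in this range.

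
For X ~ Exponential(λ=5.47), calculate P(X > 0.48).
0.072396

We have X ~ Exponential(λ=5.47).

P(X > 0.48) = 1 - P(X ≤ 0.48)
                = 1 - F(0.48)
                = 1 - 0.927604
                = 0.072396

So there's approximately a 7.2% chance that X exceeds 0.48.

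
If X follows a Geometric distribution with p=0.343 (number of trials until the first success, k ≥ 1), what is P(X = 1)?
0.343000

We have X ~ Geometric(p=0.343) (number of trials until the first success, k ≥ 1).

For a Geometric distribution, the PMF gives us the probability of each outcome.

Using the PMF formula:
P(X = 1) = 0.343000

Rounded to 4 decimal places: 0.3430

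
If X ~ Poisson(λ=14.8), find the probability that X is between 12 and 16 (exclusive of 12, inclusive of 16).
0.398681

We have X ~ Poisson(λ=14.8).

To find P(12 < X ≤ 16), we use:
P(12 < X ≤ 16) = P(X ≤ 16) - P(X ≤ 12)
                 = F(16) - F(12)
                 = 0.683193 - 0.284513
                 = 0.398681

So there's approximately a 39.9% chance that X falls in this range.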